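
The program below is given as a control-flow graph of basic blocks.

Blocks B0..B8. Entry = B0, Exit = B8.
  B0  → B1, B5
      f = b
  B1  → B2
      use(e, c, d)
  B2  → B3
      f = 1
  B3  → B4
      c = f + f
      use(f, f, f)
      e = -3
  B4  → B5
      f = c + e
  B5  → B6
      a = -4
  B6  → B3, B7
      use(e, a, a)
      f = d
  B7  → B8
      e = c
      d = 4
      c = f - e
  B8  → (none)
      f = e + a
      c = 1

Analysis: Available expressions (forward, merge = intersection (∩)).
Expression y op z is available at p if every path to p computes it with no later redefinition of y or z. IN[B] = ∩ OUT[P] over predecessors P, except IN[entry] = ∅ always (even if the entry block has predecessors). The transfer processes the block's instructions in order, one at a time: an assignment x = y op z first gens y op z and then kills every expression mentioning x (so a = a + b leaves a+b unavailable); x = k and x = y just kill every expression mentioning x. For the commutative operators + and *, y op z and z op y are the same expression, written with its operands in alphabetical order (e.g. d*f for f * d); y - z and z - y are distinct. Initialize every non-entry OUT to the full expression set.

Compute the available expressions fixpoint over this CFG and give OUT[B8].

Per-block solution:
  B0: | IN={} | OUT={}
  B1: | IN={} | OUT={}
  B2: | IN={} | OUT={}
  B3: | IN={} | OUT={f+f}
  B4: | IN={f+f} | OUT={c+e}
  B5: | IN={} | OUT={}
  B6: | IN={} | OUT={}
  B7: | IN={} | OUT={f-e}
  B8: | IN={f-e} | OUT={a+e}

Merge at B8: IN[B8] = OUT[B7] = {f-e}
Applying B8's transfer function to that IN value gives OUT[B8] (row B8 above).

Answer: {a+e}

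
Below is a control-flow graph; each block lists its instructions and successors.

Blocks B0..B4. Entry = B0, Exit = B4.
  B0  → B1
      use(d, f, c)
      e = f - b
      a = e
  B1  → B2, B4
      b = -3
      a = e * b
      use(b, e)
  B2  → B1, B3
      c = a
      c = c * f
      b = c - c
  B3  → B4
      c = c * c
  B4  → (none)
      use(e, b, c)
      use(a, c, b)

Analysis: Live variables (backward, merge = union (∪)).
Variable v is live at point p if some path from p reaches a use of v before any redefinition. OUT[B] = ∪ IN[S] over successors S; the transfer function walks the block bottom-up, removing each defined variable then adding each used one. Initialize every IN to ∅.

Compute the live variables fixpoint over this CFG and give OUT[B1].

Answer: {a, b, c, e, f}

Derivation:
Per-block solution:
  B0: | IN={b, c, d, f} | OUT={c, e, f}
  B1: | IN={c, e, f} | OUT={a, b, c, e, f}
  B2: | IN={a, e, f} | OUT={a, b, c, e, f}
  B3: | IN={a, b, c, e} | OUT={a, b, c, e}
  B4: | IN={a, b, c, e} | OUT={}

Merge at B1: OUT[B1] = IN[B2] ⊔ IN[B4] = {a, b, c, e, f}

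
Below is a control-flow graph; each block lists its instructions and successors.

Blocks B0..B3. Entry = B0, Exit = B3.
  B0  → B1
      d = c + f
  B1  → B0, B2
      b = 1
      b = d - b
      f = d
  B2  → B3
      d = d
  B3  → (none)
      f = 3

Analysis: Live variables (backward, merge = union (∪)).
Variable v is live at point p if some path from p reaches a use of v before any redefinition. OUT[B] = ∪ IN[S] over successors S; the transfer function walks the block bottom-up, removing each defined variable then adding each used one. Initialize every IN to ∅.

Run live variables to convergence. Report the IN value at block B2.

Answer: {d}

Trace:
Per-block solution:
  B0: | IN={c, f} | OUT={c, d}
  B1: | IN={c, d} | OUT={c, d, f}
  B2: | IN={d} | OUT={}
  B3: | IN={} | OUT={}

Merge at B2: OUT[B2] = IN[B3] = {}
Applying B2's transfer function to that OUT value gives IN[B2] (row B2 above).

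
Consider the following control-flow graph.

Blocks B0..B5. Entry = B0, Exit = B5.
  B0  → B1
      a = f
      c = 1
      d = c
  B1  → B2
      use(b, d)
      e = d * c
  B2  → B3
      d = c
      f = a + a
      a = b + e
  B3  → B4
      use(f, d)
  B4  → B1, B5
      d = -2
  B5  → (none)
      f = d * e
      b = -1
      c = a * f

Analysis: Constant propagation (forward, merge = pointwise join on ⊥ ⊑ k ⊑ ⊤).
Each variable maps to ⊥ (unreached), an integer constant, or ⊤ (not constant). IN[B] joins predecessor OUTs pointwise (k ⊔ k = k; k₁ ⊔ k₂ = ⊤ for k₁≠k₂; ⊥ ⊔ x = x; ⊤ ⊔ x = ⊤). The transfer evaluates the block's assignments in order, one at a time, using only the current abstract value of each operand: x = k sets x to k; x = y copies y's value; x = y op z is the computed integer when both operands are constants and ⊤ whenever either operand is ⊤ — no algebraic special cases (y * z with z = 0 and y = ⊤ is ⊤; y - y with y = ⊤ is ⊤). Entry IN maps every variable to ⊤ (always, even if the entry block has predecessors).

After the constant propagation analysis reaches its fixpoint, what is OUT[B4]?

Answer: {a: ⊤, b: ⊤, c: 1, d: -2, e: ⊤, f: ⊤}

Derivation:
Fixpoint table:
  B0:  IN=(all ⊤)  OUT={c:1, d:1; rest ⊤}
  B1:  IN={c:1; rest ⊤}  OUT={c:1; rest ⊤}
  B2:  IN={c:1; rest ⊤}  OUT={c:1, d:1; rest ⊤}
  B3:  IN={c:1, d:1; rest ⊤}  OUT={c:1, d:1; rest ⊤}
  B4:  IN={c:1, d:1; rest ⊤}  OUT={c:1, d:-2; rest ⊤}
  B5:  IN={c:1, d:-2; rest ⊤}  OUT={b:-1, d:-2; rest ⊤}

Merge at B4: IN[B4] = OUT[B3] = {a: ⊤, b: ⊤, c: 1, d: 1, e: ⊤, f: ⊤}
Applying B4's transfer function to that IN value gives OUT[B4] (row B4 above).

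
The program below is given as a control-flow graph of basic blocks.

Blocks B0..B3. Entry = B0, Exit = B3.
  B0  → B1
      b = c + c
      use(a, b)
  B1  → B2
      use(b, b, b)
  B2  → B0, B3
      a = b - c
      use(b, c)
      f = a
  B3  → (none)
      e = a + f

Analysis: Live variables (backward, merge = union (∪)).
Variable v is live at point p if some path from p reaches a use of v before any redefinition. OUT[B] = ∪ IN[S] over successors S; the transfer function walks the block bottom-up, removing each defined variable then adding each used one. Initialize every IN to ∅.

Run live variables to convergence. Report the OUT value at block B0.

Answer: {b, c}

Working:
Per-block solution:
  B0:  IN={a, c}  OUT={b, c}
  B1:  IN={b, c}  OUT={b, c}
  B2:  IN={b, c}  OUT={a, c, f}
  B3:  IN={a, f}  OUT={}

Merge at B0: OUT[B0] = IN[B1] = {b, c}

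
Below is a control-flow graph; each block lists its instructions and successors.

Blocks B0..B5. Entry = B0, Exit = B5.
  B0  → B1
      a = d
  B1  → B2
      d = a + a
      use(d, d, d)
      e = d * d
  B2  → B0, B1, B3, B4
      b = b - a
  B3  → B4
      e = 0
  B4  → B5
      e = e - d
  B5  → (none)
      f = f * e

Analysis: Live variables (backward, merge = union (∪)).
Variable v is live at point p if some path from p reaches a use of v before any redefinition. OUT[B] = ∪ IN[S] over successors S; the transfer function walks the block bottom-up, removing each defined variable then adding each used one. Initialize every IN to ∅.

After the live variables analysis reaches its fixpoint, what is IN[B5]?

Per-block solution:
  B0:  IN={b, d, f}  OUT={a, b, f}
  B1:  IN={a, b, f}  OUT={a, b, d, e, f}
  B2:  IN={a, b, d, e, f}  OUT={a, b, d, e, f}
  B3:  IN={d, f}  OUT={d, e, f}
  B4:  IN={d, e, f}  OUT={e, f}
  B5:  IN={e, f}  OUT={}

B5 is the boundary node: OUT[B5] = {}
Applying B5's transfer function to that OUT value gives IN[B5] (row B5 above).

Answer: {e, f}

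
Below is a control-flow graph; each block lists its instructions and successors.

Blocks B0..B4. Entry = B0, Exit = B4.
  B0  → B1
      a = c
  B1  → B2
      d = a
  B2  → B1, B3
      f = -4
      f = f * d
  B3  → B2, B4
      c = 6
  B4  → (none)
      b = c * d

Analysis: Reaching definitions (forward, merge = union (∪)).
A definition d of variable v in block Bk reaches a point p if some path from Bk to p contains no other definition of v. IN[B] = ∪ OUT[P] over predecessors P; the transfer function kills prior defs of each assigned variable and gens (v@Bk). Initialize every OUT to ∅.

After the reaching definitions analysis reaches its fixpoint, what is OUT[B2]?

Fixpoint table:
  B0: | IN={} | OUT={a@B0}
  B1: | IN={a@B0, c@B3, d@B1, f@B2} | OUT={a@B0, c@B3, d@B1, f@B2}
  B2: | IN={a@B0, c@B3, d@B1, f@B2} | OUT={a@B0, c@B3, d@B1, f@B2}
  B3: | IN={a@B0, c@B3, d@B1, f@B2} | OUT={a@B0, c@B3, d@B1, f@B2}
  B4: | IN={a@B0, c@B3, d@B1, f@B2} | OUT={a@B0, b@B4, c@B3, d@B1, f@B2}

Merge at B2: IN[B2] = OUT[B1] ⊔ OUT[B3] = {a@B0, c@B3, d@B1, f@B2}
Applying B2's transfer function to that IN value gives OUT[B2] (row B2 above).

Answer: {a@B0, c@B3, d@B1, f@B2}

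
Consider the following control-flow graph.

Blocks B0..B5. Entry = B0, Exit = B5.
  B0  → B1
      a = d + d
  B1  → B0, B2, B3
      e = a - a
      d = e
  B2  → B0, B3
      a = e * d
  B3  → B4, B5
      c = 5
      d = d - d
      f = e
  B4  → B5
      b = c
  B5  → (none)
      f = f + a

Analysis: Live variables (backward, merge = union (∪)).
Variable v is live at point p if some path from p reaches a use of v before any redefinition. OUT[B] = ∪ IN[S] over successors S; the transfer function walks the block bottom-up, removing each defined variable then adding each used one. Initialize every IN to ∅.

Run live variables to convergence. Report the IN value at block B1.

Answer: {a}

Derivation:
Per-block solution:
  B0: | IN={d} | OUT={a}
  B1: | IN={a} | OUT={a, d, e}
  B2: | IN={d, e} | OUT={a, d, e}
  B3: | IN={a, d, e} | OUT={a, c, f}
  B4: | IN={a, c, f} | OUT={a, f}
  B5: | IN={a, f} | OUT={}

Merge at B1: OUT[B1] = IN[B0] ⊔ IN[B2] ⊔ IN[B3] = {a, d, e}
Applying B1's transfer function to that OUT value gives IN[B1] (row B1 above).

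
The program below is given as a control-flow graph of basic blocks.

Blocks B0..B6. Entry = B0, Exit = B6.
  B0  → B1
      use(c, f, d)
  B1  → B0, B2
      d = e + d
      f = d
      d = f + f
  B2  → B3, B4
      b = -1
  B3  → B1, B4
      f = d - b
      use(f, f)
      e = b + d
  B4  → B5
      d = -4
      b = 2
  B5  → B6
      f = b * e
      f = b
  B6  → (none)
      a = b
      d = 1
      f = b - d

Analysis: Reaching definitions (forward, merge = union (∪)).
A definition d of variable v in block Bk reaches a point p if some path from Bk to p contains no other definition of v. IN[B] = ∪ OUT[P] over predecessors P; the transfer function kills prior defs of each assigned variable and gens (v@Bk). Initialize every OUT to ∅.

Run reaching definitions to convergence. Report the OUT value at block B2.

Answer: {b@B2, d@B1, e@B3, f@B1}

Derivation:
Per-block solution:
  B0: | IN={b@B2, d@B1, e@B3, f@B1} | OUT={b@B2, d@B1, e@B3, f@B1}
  B1: | IN={b@B2, d@B1, e@B3, f@B1, f@B3} | OUT={b@B2, d@B1, e@B3, f@B1}
  B2: | IN={b@B2, d@B1, e@B3, f@B1} | OUT={b@B2, d@B1, e@B3, f@B1}
  B3: | IN={b@B2, d@B1, e@B3, f@B1} | OUT={b@B2, d@B1, e@B3, f@B3}
  B4: | IN={b@B2, d@B1, e@B3, f@B1, f@B3} | OUT={b@B4, d@B4, e@B3, f@B1, f@B3}
  B5: | IN={b@B4, d@B4, e@B3, f@B1, f@B3} | OUT={b@B4, d@B4, e@B3, f@B5}
  B6: | IN={b@B4, d@B4, e@B3, f@B5} | OUT={a@B6, b@B4, d@B6, e@B3, f@B6}

Merge at B2: IN[B2] = OUT[B1] = {b@B2, d@B1, e@B3, f@B1}
Applying B2's transfer function to that IN value gives OUT[B2] (row B2 above).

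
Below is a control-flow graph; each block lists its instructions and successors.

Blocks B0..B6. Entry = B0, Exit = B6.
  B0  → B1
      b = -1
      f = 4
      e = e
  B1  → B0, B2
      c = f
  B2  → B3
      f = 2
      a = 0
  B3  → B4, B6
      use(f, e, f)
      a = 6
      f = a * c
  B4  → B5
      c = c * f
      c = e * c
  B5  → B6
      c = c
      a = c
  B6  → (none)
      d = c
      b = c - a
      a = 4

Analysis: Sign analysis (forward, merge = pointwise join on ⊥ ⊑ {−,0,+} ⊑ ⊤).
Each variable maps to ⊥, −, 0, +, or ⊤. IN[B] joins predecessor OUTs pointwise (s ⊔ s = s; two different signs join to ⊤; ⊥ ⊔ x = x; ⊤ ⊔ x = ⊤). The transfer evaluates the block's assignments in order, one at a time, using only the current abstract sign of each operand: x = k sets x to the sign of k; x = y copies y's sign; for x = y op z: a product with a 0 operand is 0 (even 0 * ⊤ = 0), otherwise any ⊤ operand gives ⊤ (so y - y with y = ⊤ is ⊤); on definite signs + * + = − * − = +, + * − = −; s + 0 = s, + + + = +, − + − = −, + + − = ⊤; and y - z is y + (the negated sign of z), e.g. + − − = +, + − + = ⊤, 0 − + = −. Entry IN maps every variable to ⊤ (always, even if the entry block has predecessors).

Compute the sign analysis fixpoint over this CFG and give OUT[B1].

Answer: {a: ⊤, b: -, c: +, d: ⊤, e: ⊤, f: +}

Trace:
Converged values:
  B0:  IN=(all ⊤)  OUT={b:-, f:+; rest ⊤}
  B1:  IN={b:-, f:+; rest ⊤}  OUT={b:-, c:+, f:+; rest ⊤}
  B2:  IN={b:-, c:+, f:+; rest ⊤}  OUT={a:0, b:-, c:+, f:+; rest ⊤}
  B3:  IN={a:0, b:-, c:+, f:+; rest ⊤}  OUT={a:+, b:-, c:+, f:+; rest ⊤}
  B4:  IN={a:+, b:-, c:+, f:+; rest ⊤}  OUT={a:+, b:-, f:+; rest ⊤}
  B5:  IN={a:+, b:-, f:+; rest ⊤}  OUT={b:-, f:+; rest ⊤}
  B6:  IN={b:-, f:+; rest ⊤}  OUT={a:+, f:+; rest ⊤}

Merge at B1: IN[B1] = OUT[B0] = {a: ⊤, b: -, c: ⊤, d: ⊤, e: ⊤, f: +}
Applying B1's transfer function to that IN value gives OUT[B1] (row B1 above).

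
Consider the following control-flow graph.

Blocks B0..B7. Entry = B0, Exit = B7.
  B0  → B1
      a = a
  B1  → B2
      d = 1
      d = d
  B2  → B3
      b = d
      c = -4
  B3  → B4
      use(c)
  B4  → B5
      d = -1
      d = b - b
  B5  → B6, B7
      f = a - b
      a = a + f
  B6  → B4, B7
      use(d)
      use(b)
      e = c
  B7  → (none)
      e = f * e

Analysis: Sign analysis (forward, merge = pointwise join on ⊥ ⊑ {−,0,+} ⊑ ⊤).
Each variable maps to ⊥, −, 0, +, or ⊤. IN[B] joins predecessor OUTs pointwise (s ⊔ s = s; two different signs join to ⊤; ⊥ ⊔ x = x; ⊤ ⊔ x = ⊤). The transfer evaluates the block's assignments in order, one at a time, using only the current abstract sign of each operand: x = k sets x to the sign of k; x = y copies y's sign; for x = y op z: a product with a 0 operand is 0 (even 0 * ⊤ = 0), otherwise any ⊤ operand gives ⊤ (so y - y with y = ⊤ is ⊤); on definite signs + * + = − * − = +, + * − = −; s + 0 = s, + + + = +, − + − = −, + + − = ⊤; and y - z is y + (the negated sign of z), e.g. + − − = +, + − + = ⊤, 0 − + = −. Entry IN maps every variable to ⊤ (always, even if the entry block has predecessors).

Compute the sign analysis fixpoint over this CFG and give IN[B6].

Answer: {a: ⊤, b: +, c: -, d: ⊤, e: ⊤, f: ⊤}

Trace:
Fixpoint table:
  B0:   IN=(all ⊤)   OUT=(all ⊤)
  B1:   IN=(all ⊤)   OUT={d:+; rest ⊤}
  B2:   IN={d:+; rest ⊤}   OUT={b:+, c:-, d:+; rest ⊤}
  B3:   IN={b:+, c:-, d:+; rest ⊤}   OUT={b:+, c:-, d:+; rest ⊤}
  B4:   IN={b:+, c:-; rest ⊤}   OUT={b:+, c:-; rest ⊤}
  B5:   IN={b:+, c:-; rest ⊤}   OUT={b:+, c:-; rest ⊤}
  B6:   IN={b:+, c:-; rest ⊤}   OUT={b:+, c:-, e:-; rest ⊤}
  B7:   IN={b:+, c:-; rest ⊤}   OUT={b:+, c:-; rest ⊤}

Merge at B6: IN[B6] = OUT[B5] = {a: ⊤, b: +, c: -, d: ⊤, e: ⊤, f: ⊤}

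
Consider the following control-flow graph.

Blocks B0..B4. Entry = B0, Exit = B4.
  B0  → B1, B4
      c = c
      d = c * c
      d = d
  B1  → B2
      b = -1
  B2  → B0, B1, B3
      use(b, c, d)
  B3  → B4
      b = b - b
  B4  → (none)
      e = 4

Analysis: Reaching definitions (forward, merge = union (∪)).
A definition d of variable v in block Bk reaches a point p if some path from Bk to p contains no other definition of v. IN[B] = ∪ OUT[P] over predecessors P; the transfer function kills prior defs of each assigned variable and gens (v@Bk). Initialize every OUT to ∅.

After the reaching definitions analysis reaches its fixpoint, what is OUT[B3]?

Answer: {b@B3, c@B0, d@B0}

Derivation:
Per-block solution:
  B0: | IN={b@B1, c@B0, d@B0} | OUT={b@B1, c@B0, d@B0}
  B1: | IN={b@B1, c@B0, d@B0} | OUT={b@B1, c@B0, d@B0}
  B2: | IN={b@B1, c@B0, d@B0} | OUT={b@B1, c@B0, d@B0}
  B3: | IN={b@B1, c@B0, d@B0} | OUT={b@B3, c@B0, d@B0}
  B4: | IN={b@B1, b@B3, c@B0, d@B0} | OUT={b@B1, b@B3, c@B0, d@B0, e@B4}

Merge at B3: IN[B3] = OUT[B2] = {b@B1, c@B0, d@B0}
Applying B3's transfer function to that IN value gives OUT[B3] (row B3 above).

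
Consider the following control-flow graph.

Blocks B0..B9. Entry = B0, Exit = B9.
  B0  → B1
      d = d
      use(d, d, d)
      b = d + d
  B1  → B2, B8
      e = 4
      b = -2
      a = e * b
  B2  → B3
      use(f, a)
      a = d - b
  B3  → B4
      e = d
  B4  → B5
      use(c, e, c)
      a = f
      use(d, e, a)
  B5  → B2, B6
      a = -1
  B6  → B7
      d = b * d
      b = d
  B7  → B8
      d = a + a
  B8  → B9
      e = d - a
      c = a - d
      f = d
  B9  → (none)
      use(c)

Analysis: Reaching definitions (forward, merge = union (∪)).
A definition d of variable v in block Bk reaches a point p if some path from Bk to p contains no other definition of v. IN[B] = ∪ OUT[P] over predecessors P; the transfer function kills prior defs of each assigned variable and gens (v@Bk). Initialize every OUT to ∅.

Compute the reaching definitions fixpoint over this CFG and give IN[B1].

Answer: {b@B0, d@B0}

Derivation:
Fixpoint table:
  B0:   IN={}   OUT={b@B0, d@B0}
  B1:   IN={b@B0, d@B0}   OUT={a@B1, b@B1, d@B0, e@B1}
  B2:   IN={a@B1, a@B5, b@B1, d@B0, e@B1, e@B3}   OUT={a@B2, b@B1, d@B0, e@B1, e@B3}
  B3:   IN={a@B2, b@B1, d@B0, e@B1, e@B3}   OUT={a@B2, b@B1, d@B0, e@B3}
  B4:   IN={a@B2, b@B1, d@B0, e@B3}   OUT={a@B4, b@B1, d@B0, e@B3}
  B5:   IN={a@B4, b@B1, d@B0, e@B3}   OUT={a@B5, b@B1, d@B0, e@B3}
  B6:   IN={a@B5, b@B1, d@B0, e@B3}   OUT={a@B5, b@B6, d@B6, e@B3}
  B7:   IN={a@B5, b@B6, d@B6, e@B3}   OUT={a@B5, b@B6, d@B7, e@B3}
  B8:   IN={a@B1, a@B5, b@B1, b@B6, d@B0, d@B7, e@B1, e@B3}   OUT={a@B1, a@B5, b@B1, b@B6, c@B8, d@B0, d@B7, e@B8, f@B8}
  B9:   IN={a@B1, a@B5, b@B1, b@B6, c@B8, d@B0, d@B7, e@B8, f@B8}   OUT={a@B1, a@B5, b@B1, b@B6, c@B8, d@B0, d@B7, e@B8, f@B8}

Merge at B1: IN[B1] = OUT[B0] = {b@B0, d@B0}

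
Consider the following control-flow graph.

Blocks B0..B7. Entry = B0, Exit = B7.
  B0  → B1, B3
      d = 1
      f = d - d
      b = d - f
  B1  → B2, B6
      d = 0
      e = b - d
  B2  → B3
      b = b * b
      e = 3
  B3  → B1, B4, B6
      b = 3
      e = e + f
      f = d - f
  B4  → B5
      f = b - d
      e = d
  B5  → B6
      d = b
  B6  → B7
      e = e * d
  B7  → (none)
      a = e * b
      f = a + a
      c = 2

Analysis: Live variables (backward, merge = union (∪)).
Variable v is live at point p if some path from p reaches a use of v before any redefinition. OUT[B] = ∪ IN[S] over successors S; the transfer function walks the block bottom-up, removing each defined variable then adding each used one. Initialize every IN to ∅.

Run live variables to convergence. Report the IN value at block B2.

Per-block solution:
  B0:   IN={e}   OUT={b, d, e, f}
  B1:   IN={b, f}   OUT={b, d, e, f}
  B2:   IN={b, d, f}   OUT={d, e, f}
  B3:   IN={d, e, f}   OUT={b, d, e, f}
  B4:   IN={b, d}   OUT={b, e}
  B5:   IN={b, e}   OUT={b, d, e}
  B6:   IN={b, d, e}   OUT={b, e}
  B7:   IN={b, e}   OUT={}

Merge at B2: OUT[B2] = IN[B3] = {d, e, f}
Applying B2's transfer function to that OUT value gives IN[B2] (row B2 above).

Answer: {b, d, f}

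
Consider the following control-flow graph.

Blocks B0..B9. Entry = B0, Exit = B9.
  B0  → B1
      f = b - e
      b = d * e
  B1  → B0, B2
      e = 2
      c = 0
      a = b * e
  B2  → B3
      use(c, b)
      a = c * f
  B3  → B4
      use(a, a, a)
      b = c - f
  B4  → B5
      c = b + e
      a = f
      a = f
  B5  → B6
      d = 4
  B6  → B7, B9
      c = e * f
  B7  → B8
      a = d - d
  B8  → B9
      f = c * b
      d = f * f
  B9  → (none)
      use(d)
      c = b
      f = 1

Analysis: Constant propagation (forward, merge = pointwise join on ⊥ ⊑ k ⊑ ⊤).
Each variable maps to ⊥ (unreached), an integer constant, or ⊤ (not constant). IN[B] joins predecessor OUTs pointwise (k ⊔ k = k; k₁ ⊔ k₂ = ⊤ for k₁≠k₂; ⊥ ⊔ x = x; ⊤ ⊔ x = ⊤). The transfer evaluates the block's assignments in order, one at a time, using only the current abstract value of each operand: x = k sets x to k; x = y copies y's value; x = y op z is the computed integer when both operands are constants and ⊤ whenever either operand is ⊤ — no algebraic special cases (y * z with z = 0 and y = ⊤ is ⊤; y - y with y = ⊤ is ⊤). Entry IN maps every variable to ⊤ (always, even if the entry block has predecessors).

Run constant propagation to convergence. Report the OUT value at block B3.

Per-block solution:
  B0:  IN=(all ⊤)  OUT=(all ⊤)
  B1:  IN=(all ⊤)  OUT={c:0, e:2; rest ⊤}
  B2:  IN={c:0, e:2; rest ⊤}  OUT={c:0, e:2; rest ⊤}
  B3:  IN={c:0, e:2; rest ⊤}  OUT={c:0, e:2; rest ⊤}
  B4:  IN={c:0, e:2; rest ⊤}  OUT={e:2; rest ⊤}
  B5:  IN={e:2; rest ⊤}  OUT={d:4, e:2; rest ⊤}
  B6:  IN={d:4, e:2; rest ⊤}  OUT={d:4, e:2; rest ⊤}
  B7:  IN={d:4, e:2; rest ⊤}  OUT={a:0, d:4, e:2; rest ⊤}
  B8:  IN={a:0, d:4, e:2; rest ⊤}  OUT={a:0, e:2; rest ⊤}
  B9:  IN={e:2; rest ⊤}  OUT={e:2, f:1; rest ⊤}

Merge at B3: IN[B3] = OUT[B2] = {a: ⊤, b: ⊤, c: 0, d: ⊤, e: 2, f: ⊤}
Applying B3's transfer function to that IN value gives OUT[B3] (row B3 above).

Answer: {a: ⊤, b: ⊤, c: 0, d: ⊤, e: 2, f: ⊤}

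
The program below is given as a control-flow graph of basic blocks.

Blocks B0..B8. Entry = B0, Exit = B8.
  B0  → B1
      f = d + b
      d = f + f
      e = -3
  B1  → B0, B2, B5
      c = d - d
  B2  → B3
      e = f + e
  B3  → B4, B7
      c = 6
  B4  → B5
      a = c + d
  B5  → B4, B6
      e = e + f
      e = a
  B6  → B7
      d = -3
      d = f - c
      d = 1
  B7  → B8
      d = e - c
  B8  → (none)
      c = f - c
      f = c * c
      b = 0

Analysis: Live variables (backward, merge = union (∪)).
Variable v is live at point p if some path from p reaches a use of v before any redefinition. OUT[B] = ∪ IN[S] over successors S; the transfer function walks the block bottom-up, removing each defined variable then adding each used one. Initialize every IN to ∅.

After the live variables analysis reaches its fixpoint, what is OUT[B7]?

Per-block solution:
  B0:  IN={a, b, d}  OUT={a, b, d, e, f}
  B1:  IN={a, b, d, e, f}  OUT={a, b, c, d, e, f}
  B2:  IN={d, e, f}  OUT={d, e, f}
  B3:  IN={d, e, f}  OUT={c, d, e, f}
  B4:  IN={c, d, e, f}  OUT={a, c, d, e, f}
  B5:  IN={a, c, d, e, f}  OUT={c, d, e, f}
  B6:  IN={c, e, f}  OUT={c, e, f}
  B7:  IN={c, e, f}  OUT={c, f}
  B8:  IN={c, f}  OUT={}

Merge at B7: OUT[B7] = IN[B8] = {c, f}

Answer: {c, f}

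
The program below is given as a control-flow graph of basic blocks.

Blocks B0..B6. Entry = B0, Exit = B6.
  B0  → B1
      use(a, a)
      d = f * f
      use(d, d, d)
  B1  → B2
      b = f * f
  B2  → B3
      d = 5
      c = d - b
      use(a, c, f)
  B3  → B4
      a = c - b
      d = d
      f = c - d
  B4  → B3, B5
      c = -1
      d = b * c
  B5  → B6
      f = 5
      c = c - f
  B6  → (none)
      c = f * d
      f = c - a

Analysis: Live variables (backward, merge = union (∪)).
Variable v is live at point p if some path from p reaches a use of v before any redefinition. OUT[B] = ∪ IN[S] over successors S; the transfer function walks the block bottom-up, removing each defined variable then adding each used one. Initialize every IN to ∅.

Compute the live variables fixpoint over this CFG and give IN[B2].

Answer: {a, b, f}

Trace:
Fixpoint table:
  B0: | IN={a, f} | OUT={a, f}
  B1: | IN={a, f} | OUT={a, b, f}
  B2: | IN={a, b, f} | OUT={b, c, d}
  B3: | IN={b, c, d} | OUT={a, b}
  B4: | IN={a, b} | OUT={a, b, c, d}
  B5: | IN={a, c, d} | OUT={a, d, f}
  B6: | IN={a, d, f} | OUT={}

Merge at B2: OUT[B2] = IN[B3] = {b, c, d}
Applying B2's transfer function to that OUT value gives IN[B2] (row B2 above).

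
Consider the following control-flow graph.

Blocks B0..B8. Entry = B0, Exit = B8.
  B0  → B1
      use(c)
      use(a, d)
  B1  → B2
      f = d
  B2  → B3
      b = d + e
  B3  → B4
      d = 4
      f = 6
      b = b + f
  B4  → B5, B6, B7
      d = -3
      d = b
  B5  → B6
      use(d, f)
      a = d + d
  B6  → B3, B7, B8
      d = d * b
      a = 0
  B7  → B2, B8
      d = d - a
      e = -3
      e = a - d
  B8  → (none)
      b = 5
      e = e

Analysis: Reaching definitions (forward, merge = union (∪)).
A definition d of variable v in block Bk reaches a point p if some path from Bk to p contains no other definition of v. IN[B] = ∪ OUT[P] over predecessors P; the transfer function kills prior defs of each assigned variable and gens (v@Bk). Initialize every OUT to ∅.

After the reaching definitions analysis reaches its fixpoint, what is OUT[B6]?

Per-block solution:
  B0:  IN={}  OUT={}
  B1:  IN={}  OUT={f@B1}
  B2:  IN={a@B6, b@B3, d@B7, e@B7, f@B1, f@B3}  OUT={a@B6, b@B2, d@B7, e@B7, f@B1, f@B3}
  B3:  IN={a@B6, b@B2, b@B3, d@B6, d@B7, e@B7, f@B1, f@B3}  OUT={a@B6, b@B3, d@B3, e@B7, f@B3}
  B4:  IN={a@B6, b@B3, d@B3, e@B7, f@B3}  OUT={a@B6, b@B3, d@B4, e@B7, f@B3}
  B5:  IN={a@B6, b@B3, d@B4, e@B7, f@B3}  OUT={a@B5, b@B3, d@B4, e@B7, f@B3}
  B6:  IN={a@B5, a@B6, b@B3, d@B4, e@B7, f@B3}  OUT={a@B6, b@B3, d@B6, e@B7, f@B3}
  B7:  IN={a@B6, b@B3, d@B4, d@B6, e@B7, f@B3}  OUT={a@B6, b@B3, d@B7, e@B7, f@B3}
  B8:  IN={a@B6, b@B3, d@B6, d@B7, e@B7, f@B3}  OUT={a@B6, b@B8, d@B6, d@B7, e@B8, f@B3}

Merge at B6: IN[B6] = OUT[B4] ⊔ OUT[B5] = {a@B5, a@B6, b@B3, d@B4, e@B7, f@B3}
Applying B6's transfer function to that IN value gives OUT[B6] (row B6 above).

Answer: {a@B6, b@B3, d@B6, e@B7, f@B3}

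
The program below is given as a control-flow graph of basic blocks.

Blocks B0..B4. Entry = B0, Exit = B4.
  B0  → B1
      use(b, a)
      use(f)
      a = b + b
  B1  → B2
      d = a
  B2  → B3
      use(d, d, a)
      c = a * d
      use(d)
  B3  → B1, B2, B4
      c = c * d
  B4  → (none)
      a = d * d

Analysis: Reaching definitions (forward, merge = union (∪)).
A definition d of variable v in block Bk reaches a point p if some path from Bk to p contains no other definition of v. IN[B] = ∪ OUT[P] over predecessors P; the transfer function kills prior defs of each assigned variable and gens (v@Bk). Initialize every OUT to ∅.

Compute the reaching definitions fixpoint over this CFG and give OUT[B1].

Converged values:
  B0:  IN={}  OUT={a@B0}
  B1:  IN={a@B0, c@B3, d@B1}  OUT={a@B0, c@B3, d@B1}
  B2:  IN={a@B0, c@B3, d@B1}  OUT={a@B0, c@B2, d@B1}
  B3:  IN={a@B0, c@B2, d@B1}  OUT={a@B0, c@B3, d@B1}
  B4:  IN={a@B0, c@B3, d@B1}  OUT={a@B4, c@B3, d@B1}

Merge at B1: IN[B1] = OUT[B0] ⊔ OUT[B3] = {a@B0, c@B3, d@B1}
Applying B1's transfer function to that IN value gives OUT[B1] (row B1 above).

Answer: {a@B0, c@B3, d@B1}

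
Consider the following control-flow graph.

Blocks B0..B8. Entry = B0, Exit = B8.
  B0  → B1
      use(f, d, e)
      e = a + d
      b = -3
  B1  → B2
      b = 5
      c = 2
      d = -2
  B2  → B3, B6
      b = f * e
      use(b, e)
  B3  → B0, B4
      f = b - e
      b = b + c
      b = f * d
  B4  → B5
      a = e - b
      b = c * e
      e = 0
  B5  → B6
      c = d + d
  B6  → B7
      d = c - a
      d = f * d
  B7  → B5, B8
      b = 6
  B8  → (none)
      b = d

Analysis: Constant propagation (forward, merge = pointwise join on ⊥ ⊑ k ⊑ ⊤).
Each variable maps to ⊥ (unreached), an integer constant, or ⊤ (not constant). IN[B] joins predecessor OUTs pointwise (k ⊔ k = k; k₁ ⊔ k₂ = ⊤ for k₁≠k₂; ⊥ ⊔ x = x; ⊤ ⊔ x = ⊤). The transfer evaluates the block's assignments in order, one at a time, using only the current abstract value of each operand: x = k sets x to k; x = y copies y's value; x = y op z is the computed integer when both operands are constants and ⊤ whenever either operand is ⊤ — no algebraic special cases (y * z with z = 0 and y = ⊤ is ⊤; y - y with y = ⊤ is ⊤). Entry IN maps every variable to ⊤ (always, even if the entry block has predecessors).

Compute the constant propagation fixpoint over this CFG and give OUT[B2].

Fixpoint table:
  B0:   IN=(all ⊤)   OUT={b:-3; rest ⊤}
  B1:   IN={b:-3; rest ⊤}   OUT={b:5, c:2, d:-2; rest ⊤}
  B2:   IN={b:5, c:2, d:-2; rest ⊤}   OUT={c:2, d:-2; rest ⊤}
  B3:   IN={c:2, d:-2; rest ⊤}   OUT={c:2, d:-2; rest ⊤}
  B4:   IN={c:2, d:-2; rest ⊤}   OUT={c:2, d:-2, e:0; rest ⊤}
  B5:   IN=(all ⊤)   OUT=(all ⊤)
  B6:   IN=(all ⊤)   OUT=(all ⊤)
  B7:   IN=(all ⊤)   OUT={b:6; rest ⊤}
  B8:   IN={b:6; rest ⊤}   OUT=(all ⊤)

Merge at B2: IN[B2] = OUT[B1] = {a: ⊤, b: 5, c: 2, d: -2, e: ⊤, f: ⊤}
Applying B2's transfer function to that IN value gives OUT[B2] (row B2 above).

Answer: {a: ⊤, b: ⊤, c: 2, d: -2, e: ⊤, f: ⊤}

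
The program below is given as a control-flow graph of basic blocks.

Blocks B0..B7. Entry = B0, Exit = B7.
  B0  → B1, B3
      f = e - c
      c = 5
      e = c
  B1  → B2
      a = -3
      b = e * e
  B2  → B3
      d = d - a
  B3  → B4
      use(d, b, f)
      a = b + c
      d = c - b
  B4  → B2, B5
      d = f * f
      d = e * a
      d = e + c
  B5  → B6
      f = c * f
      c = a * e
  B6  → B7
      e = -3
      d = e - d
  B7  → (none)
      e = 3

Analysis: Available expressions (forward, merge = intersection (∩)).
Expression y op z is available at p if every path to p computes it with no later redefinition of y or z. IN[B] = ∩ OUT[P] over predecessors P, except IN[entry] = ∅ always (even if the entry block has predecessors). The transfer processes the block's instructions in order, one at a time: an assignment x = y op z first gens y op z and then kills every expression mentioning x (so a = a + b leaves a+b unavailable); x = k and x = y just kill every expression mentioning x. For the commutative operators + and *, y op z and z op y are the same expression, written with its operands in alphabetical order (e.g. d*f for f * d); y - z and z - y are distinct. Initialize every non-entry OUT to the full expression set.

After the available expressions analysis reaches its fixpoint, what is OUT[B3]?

Answer: {b+c, c-b}

Working:
Fixpoint table:
  B0: | IN={} | OUT={}
  B1: | IN={} | OUT={e*e}
  B2: | IN={} | OUT={}
  B3: | IN={} | OUT={b+c, c-b}
  B4: | IN={b+c, c-b} | OUT={a*e, b+c, c+e, c-b, f*f}
  B5: | IN={a*e, b+c, c+e, c-b, f*f} | OUT={a*e}
  B6: | IN={a*e} | OUT={}
  B7: | IN={} | OUT={}

Merge at B3: IN[B3] = OUT[B0] ∩ OUT[B2] = {}
Applying B3's transfer function to that IN value gives OUT[B3] (row B3 above).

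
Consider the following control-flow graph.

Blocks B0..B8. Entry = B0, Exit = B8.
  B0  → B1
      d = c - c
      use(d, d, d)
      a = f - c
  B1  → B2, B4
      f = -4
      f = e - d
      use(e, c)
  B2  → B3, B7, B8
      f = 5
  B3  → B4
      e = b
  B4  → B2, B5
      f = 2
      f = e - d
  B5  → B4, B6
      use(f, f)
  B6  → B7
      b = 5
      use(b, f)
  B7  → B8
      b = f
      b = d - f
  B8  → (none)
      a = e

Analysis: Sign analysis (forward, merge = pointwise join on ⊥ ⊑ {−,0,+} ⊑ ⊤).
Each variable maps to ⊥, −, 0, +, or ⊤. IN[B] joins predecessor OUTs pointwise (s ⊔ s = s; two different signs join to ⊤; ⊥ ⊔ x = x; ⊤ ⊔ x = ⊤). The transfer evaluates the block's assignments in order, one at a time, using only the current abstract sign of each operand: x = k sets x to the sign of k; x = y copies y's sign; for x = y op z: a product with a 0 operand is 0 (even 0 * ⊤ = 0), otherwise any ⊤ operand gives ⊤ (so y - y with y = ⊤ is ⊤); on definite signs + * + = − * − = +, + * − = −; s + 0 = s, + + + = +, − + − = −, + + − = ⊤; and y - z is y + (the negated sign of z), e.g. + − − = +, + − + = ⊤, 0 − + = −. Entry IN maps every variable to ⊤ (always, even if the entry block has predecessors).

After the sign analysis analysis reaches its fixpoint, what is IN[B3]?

Fixpoint table:
  B0:  IN=(all ⊤)  OUT=(all ⊤)
  B1:  IN=(all ⊤)  OUT=(all ⊤)
  B2:  IN=(all ⊤)  OUT={f:+; rest ⊤}
  B3:  IN={f:+; rest ⊤}  OUT={f:+; rest ⊤}
  B4:  IN=(all ⊤)  OUT=(all ⊤)
  B5:  IN=(all ⊤)  OUT=(all ⊤)
  B6:  IN=(all ⊤)  OUT={b:+; rest ⊤}
  B7:  IN=(all ⊤)  OUT=(all ⊤)
  B8:  IN=(all ⊤)  OUT=(all ⊤)

Merge at B3: IN[B3] = OUT[B2] = {a: ⊤, b: ⊤, c: ⊤, d: ⊤, e: ⊤, f: +}

Answer: {a: ⊤, b: ⊤, c: ⊤, d: ⊤, e: ⊤, f: +}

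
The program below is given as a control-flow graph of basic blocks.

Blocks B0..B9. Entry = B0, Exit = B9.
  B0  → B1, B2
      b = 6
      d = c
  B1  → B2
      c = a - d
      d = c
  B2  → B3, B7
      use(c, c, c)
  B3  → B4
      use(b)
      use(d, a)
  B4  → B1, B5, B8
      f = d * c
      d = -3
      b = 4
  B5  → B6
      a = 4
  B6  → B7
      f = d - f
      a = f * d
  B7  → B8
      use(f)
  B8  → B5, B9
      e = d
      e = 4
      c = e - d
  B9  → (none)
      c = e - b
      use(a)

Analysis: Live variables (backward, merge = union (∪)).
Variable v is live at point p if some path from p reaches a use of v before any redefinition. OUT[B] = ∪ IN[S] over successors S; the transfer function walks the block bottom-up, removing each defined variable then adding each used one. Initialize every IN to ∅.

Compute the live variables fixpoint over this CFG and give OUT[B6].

Per-block solution:
  B0:  IN={a, c, f}  OUT={a, b, c, d, f}
  B1:  IN={a, b, d, f}  OUT={a, b, c, d, f}
  B2:  IN={a, b, c, d, f}  OUT={a, b, c, d, f}
  B3:  IN={a, b, c, d}  OUT={a, c, d}
  B4:  IN={a, c, d}  OUT={a, b, d, f}
  B5:  IN={b, d, f}  OUT={b, d, f}
  B6:  IN={b, d, f}  OUT={a, b, d, f}
  B7:  IN={a, b, d, f}  OUT={a, b, d, f}
  B8:  IN={a, b, d, f}  OUT={a, b, d, e, f}
  B9:  IN={a, b, e}  OUT={}

Merge at B6: OUT[B6] = IN[B7] = {a, b, d, f}

Answer: {a, b, d, f}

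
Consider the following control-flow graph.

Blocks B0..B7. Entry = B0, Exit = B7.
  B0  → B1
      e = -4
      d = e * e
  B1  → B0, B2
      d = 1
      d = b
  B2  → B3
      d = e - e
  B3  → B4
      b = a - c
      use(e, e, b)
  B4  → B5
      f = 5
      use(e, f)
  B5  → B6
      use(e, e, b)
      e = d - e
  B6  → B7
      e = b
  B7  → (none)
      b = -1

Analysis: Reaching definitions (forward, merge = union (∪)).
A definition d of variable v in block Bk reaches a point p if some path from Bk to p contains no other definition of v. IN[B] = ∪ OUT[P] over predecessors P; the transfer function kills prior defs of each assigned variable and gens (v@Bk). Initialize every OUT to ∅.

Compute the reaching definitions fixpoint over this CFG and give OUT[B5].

Answer: {b@B3, d@B2, e@B5, f@B4}

Working:
Converged values:
  B0:  IN={d@B1, e@B0}  OUT={d@B0, e@B0}
  B1:  IN={d@B0, e@B0}  OUT={d@B1, e@B0}
  B2:  IN={d@B1, e@B0}  OUT={d@B2, e@B0}
  B3:  IN={d@B2, e@B0}  OUT={b@B3, d@B2, e@B0}
  B4:  IN={b@B3, d@B2, e@B0}  OUT={b@B3, d@B2, e@B0, f@B4}
  B5:  IN={b@B3, d@B2, e@B0, f@B4}  OUT={b@B3, d@B2, e@B5, f@B4}
  B6:  IN={b@B3, d@B2, e@B5, f@B4}  OUT={b@B3, d@B2, e@B6, f@B4}
  B7:  IN={b@B3, d@B2, e@B6, f@B4}  OUT={b@B7, d@B2, e@B6, f@B4}

Merge at B5: IN[B5] = OUT[B4] = {b@B3, d@B2, e@B0, f@B4}
Applying B5's transfer function to that IN value gives OUT[B5] (row B5 above).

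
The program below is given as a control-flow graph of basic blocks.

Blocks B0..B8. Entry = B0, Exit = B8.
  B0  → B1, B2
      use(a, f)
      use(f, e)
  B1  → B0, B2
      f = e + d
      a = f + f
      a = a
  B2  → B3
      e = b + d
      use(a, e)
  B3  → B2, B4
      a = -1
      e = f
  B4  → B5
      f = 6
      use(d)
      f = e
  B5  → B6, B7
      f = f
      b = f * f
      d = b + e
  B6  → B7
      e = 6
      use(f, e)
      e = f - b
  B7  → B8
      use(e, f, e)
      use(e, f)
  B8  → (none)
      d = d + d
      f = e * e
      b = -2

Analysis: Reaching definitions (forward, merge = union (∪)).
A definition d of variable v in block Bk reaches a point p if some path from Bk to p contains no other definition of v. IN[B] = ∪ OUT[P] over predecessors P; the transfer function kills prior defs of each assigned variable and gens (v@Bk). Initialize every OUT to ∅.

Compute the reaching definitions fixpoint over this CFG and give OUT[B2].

Answer: {a@B1, a@B3, e@B2, f@B1}

Trace:
Converged values:
  B0: | IN={a@B1, f@B1} | OUT={a@B1, f@B1}
  B1: | IN={a@B1, f@B1} | OUT={a@B1, f@B1}
  B2: | IN={a@B1, a@B3, e@B3, f@B1} | OUT={a@B1, a@B3, e@B2, f@B1}
  B3: | IN={a@B1, a@B3, e@B2, f@B1} | OUT={a@B3, e@B3, f@B1}
  B4: | IN={a@B3, e@B3, f@B1} | OUT={a@B3, e@B3, f@B4}
  B5: | IN={a@B3, e@B3, f@B4} | OUT={a@B3, b@B5, d@B5, e@B3, f@B5}
  B6: | IN={a@B3, b@B5, d@B5, e@B3, f@B5} | OUT={a@B3, b@B5, d@B5, e@B6, f@B5}
  B7: | IN={a@B3, b@B5, d@B5, e@B3, e@B6, f@B5} | OUT={a@B3, b@B5, d@B5, e@B3, e@B6, f@B5}
  B8: | IN={a@B3, b@B5, d@B5, e@B3, e@B6, f@B5} | OUT={a@B3, b@B8, d@B8, e@B3, e@B6, f@B8}

Merge at B2: IN[B2] = OUT[B0] ⊔ OUT[B1] ⊔ OUT[B3] = {a@B1, a@B3, e@B3, f@B1}
Applying B2's transfer function to that IN value gives OUT[B2] (row B2 above).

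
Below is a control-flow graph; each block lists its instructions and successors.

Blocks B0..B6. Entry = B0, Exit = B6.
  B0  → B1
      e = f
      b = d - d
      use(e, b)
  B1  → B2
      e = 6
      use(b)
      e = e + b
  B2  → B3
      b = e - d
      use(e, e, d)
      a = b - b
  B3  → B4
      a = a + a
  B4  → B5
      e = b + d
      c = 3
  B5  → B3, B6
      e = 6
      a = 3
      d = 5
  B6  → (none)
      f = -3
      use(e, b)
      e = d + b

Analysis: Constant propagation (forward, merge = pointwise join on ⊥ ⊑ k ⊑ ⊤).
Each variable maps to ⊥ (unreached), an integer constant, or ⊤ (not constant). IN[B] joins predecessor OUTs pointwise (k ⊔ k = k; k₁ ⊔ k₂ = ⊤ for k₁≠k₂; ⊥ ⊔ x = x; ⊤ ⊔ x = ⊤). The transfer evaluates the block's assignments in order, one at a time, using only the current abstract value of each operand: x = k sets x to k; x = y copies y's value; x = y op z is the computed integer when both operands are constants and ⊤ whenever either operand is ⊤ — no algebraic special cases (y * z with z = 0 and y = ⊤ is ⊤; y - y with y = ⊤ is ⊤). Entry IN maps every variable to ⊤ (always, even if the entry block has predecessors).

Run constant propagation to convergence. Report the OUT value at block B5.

Answer: {a: 3, b: ⊤, c: 3, d: 5, e: 6, f: ⊤}

Derivation:
Fixpoint table:
  B0: | IN=(all ⊤) | OUT=(all ⊤)
  B1: | IN=(all ⊤) | OUT=(all ⊤)
  B2: | IN=(all ⊤) | OUT=(all ⊤)
  B3: | IN=(all ⊤) | OUT=(all ⊤)
  B4: | IN=(all ⊤) | OUT={c:3; rest ⊤}
  B5: | IN={c:3; rest ⊤} | OUT={a:3, c:3, d:5, e:6; rest ⊤}
  B6: | IN={a:3, c:3, d:5, e:6; rest ⊤} | OUT={a:3, c:3, d:5, f:-3; rest ⊤}

Merge at B5: IN[B5] = OUT[B4] = {a: ⊤, b: ⊤, c: 3, d: ⊤, e: ⊤, f: ⊤}
Applying B5's transfer function to that IN value gives OUT[B5] (row B5 above).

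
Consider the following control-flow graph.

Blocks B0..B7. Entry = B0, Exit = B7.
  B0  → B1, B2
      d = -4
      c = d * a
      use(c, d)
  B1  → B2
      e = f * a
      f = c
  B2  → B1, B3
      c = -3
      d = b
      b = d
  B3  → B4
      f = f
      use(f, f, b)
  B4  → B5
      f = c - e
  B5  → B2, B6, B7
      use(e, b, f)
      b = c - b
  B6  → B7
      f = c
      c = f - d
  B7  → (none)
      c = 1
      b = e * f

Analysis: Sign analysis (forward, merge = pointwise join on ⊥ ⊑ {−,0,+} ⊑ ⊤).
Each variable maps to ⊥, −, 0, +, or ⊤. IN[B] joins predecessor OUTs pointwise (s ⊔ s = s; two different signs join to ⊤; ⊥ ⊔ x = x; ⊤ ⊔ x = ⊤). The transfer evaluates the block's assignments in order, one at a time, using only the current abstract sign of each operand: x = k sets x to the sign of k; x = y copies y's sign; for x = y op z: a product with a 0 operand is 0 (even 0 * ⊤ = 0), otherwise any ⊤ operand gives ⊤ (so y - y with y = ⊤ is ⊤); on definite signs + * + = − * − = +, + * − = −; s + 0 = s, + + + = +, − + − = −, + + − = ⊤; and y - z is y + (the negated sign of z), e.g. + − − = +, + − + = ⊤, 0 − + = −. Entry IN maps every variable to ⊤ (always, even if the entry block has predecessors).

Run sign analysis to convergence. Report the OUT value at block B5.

Fixpoint table:
  B0: | IN=(all ⊤) | OUT={d:-; rest ⊤}
  B1: | IN=(all ⊤) | OUT=(all ⊤)
  B2: | IN=(all ⊤) | OUT={c:-; rest ⊤}
  B3: | IN={c:-; rest ⊤} | OUT={c:-; rest ⊤}
  B4: | IN={c:-; rest ⊤} | OUT={c:-; rest ⊤}
  B5: | IN={c:-; rest ⊤} | OUT={c:-; rest ⊤}
  B6: | IN={c:-; rest ⊤} | OUT={f:-; rest ⊤}
  B7: | IN=(all ⊤) | OUT={c:+; rest ⊤}

Merge at B5: IN[B5] = OUT[B4] = {a: ⊤, b: ⊤, c: -, d: ⊤, e: ⊤, f: ⊤}
Applying B5's transfer function to that IN value gives OUT[B5] (row B5 above).

Answer: {a: ⊤, b: ⊤, c: -, d: ⊤, e: ⊤, f: ⊤}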